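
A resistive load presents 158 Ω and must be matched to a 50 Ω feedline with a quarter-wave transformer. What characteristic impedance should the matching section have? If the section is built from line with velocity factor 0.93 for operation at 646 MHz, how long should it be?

Z_qwt = √(Z_0·R_L) = √(50 × 158) = √7900
λ = 0.93·c/f = 0.432 m, so l = λ/4 = 0.108 m

Z_qwt ≈ 88.9 Ω; length ≈ 10.8 cm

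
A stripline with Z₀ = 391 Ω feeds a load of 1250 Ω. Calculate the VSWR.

Γ = (1250 − 391)/(1250 + 391) = 0.523
VSWR = (1 + 0.523)/(1 − 0.523)

VSWR ≈ 3.2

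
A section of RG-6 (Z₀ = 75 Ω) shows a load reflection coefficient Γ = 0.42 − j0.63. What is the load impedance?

Z_L = Z_0·(1 + Γ)/(1 − Γ) = 75·(1.42 − j0.63)/(0.58 + j0.63)

Z_L ≈ 43.6 − j129 Ω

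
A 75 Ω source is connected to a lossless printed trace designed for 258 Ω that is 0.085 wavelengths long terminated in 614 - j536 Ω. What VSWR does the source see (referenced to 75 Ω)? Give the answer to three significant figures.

βl = 2π × 0.085 = 30.6°
tan(βl) = 0.591
Z_in = Z_0·(Z_L + jZ_0·tanβl)/(Z_0 + jZ_L·tanβl) = 119 − j247 Ω
Γ_s = (Z_in − Z_s)/(Z_in + Z_s) = (44.3 − j247)/(194 − j247), |Γ_s| = 0.799
VSWR = (1 + |Γ_s|)/(1 − |Γ_s|)

VSWR ≈ 8.95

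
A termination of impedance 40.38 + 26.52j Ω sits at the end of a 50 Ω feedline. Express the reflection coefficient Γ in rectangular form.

Γ = (Z_L − Z_0)/(Z_L + Z_0) = (-9.62 + j26.52)/(90.38 + j26.52)

Γ ≈ -0.0187 + j0.299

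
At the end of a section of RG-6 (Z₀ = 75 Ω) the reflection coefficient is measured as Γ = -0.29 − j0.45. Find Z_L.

Z_L ≈ 28.7 − j36.2 Ω

Z_L = Z_0·(1 + Γ)/(1 − Γ) = 75·(0.71 − j0.45)/(1.29 + j0.45)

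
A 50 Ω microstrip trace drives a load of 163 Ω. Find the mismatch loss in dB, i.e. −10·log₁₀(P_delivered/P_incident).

Γ = (163 − 50)/(163 + 50) = 0.531
|Γ|² = 0.281, so P_del/P_inc = 1 − |Γ|² = 0.719
ML = −10·log₁₀(1 − |Γ|²)

mismatch loss ≈ 1.44 dB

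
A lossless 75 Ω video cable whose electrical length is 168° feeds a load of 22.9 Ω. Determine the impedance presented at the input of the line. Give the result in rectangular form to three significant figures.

Z_in ≈ 23.8 − j14.4 Ω

tan(βl) = tan(168°) = -0.213
Z_in = Z_0·(Z_L + jZ_0·tanβl)/(Z_0 + jZ_L·tanβl)
     = 75·(22.9 − j15.9)/(75 − j4.87)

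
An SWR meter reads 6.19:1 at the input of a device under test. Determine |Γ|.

|Γ| = (S − 1)/(S + 1) = (6.19 − 1)/(6.19 + 1) = 5.19/7.19

|Γ| ≈ 0.722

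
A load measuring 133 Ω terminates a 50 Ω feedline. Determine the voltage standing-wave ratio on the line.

Γ = (133 − 50)/(133 + 50) = 0.454
VSWR = (1 + 0.454)/(1 − 0.454)

VSWR ≈ 2.66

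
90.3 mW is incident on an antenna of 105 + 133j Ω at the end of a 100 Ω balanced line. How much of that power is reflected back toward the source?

P_reflected ≈ 26.8 mW

|Γ| = |(5 + j133)/(205 + j133)| = 0.545
|Γ|² = 0.297
P_refl = |Γ|²·P_inc = 26.8 mW, P_del = (1 − |Γ|²)·P_inc = 63.5 mW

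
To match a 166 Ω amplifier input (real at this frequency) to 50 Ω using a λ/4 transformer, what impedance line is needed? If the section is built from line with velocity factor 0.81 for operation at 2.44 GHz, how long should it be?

Z_qwt = √(Z_0·R_L) = √(50 × 166) = √8300
λ = 0.81·c/f = 0.0996 m, so l = λ/4 = 0.0249 m

Z_qwt ≈ 91.1 Ω; length ≈ 2.49 cm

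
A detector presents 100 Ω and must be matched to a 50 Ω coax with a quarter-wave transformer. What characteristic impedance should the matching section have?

Z_qwt ≈ 70.7 Ω

Z_qwt = √(Z_0·R_L) = √(50 × 100) = √5000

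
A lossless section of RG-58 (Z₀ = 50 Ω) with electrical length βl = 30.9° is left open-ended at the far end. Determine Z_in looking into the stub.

Z_in ≈ −j83.5 Ω

tan(βl) = 0.598
For an open-ended stub, Z_in = −jZ_0·cot(βl) = −jZ_0/tan(βl)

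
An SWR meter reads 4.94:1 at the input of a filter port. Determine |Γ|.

|Γ| ≈ 0.663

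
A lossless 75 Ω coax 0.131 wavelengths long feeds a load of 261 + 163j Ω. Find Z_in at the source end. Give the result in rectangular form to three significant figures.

βl = 2π × 0.131 = 47.2°
tan(βl) = tan(47.2°) = 1.08
Z_in = Z_0·(Z_L + jZ_0·tanβl)/(Z_0 + jZ_L·tanβl)
     = 75·(261 + j244)/(-101 + j281)

Z_in ≈ 35.5 − j82.3 Ω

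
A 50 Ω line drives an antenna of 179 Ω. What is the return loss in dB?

RL ≈ 4.98 dB

Γ = (179 − 50)/(179 + 50) = 0.563
RL = −20·log₁₀|Γ| = −20·log₁₀(0.563)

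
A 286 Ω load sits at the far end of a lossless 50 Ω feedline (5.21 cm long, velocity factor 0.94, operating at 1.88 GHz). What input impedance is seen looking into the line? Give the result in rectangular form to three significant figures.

λ = v/f = 0.94·c / 1.88 GHz = 0.15 m
βl = 2π·l/λ = 2π × 0.347 = 125°
tan(βl) = tan(125°) = -1.43
Z_in = Z_0·(Z_L + jZ_0·tanβl)/(Z_0 + jZ_L·tanβl)
     = 50·(286 − j71.3)/(50 − j408)

Z_in ≈ 12.8 + j33.5 Ω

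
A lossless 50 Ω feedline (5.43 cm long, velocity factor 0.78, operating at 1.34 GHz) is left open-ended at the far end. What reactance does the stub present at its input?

λ = v/f = 0.78·c / 1.34 GHz = 0.175 m
βl = 2π·l/λ = 2π × 0.311 = 112°
tan(βl) = -2.48
For an open-ended stub, Z_in = −jZ_0·cot(βl) = −jZ_0/tan(βl)

X_in ≈ 20.1 Ω (inductive)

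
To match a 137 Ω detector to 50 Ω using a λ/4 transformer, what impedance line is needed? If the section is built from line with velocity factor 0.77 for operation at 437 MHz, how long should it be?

Z_qwt ≈ 82.8 Ω; length ≈ 13.2 cm

Z_qwt = √(Z_0·R_L) = √(50 × 137) = √6850
λ = 0.77·c/f = 0.529 m, so l = λ/4 = 0.132 m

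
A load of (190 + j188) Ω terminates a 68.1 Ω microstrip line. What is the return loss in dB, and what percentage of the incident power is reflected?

RL ≈ 3.08 dB; 49.2% of incident power reflected

Γ = (121.9 + j188)/(258.1 + j188), |Γ| = 0.702
RL = −20·log₁₀(0.702) = 3.08 dB
P_refl/P_inc = |Γ|² = 0.492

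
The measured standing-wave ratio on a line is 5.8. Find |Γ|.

|Γ| ≈ 0.706

|Γ| = (S − 1)/(S + 1) = (5.8 − 1)/(5.8 + 1) = 4.8/6.8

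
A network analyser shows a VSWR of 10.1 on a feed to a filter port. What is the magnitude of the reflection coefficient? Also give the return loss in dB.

|Γ| ≈ 0.82; return loss ≈ 1.73 dB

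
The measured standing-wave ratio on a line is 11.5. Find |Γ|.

|Γ| ≈ 0.84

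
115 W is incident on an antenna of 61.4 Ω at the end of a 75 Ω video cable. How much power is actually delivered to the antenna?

P_delivered ≈ 114 W

Γ = (61.4 − 75)/(61.4 + 75) = -0.0997
|Γ|² = 0.00994
P_refl = |Γ|²·P_inc = 1.14 W, P_del = (1 − |Γ|²)·P_inc = 114 W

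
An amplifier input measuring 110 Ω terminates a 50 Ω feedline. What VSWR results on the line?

VSWR ≈ 2.2

Γ = (110 − 50)/(110 + 50) = 0.375
VSWR = (1 + 0.375)/(1 − 0.375)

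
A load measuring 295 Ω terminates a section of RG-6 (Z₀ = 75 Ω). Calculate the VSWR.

VSWR ≈ 3.93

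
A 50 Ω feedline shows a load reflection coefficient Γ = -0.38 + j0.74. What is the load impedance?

Z_L ≈ 6.28 + j30.2 Ω

Z_L = Z_0·(1 + Γ)/(1 − Γ) = 50·(0.62 + j0.74)/(1.38 − j0.74)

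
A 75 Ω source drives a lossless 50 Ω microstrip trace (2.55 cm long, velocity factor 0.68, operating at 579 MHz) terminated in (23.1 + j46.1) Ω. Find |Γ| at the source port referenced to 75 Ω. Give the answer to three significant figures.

|Γ| ≈ 0.521

λ = v/f = 0.68·c / 579 MHz = 0.352 m
βl = 2π·l/λ = 2π × 0.0724 = 26.1°
tan(βl) = 0.489
Z_in = Z_0·(Z_L + jZ_0·tanβl)/(Z_0 + jZ_L·tanβl) = 81.2 + j95.1 Ω
Γ_s = (Z_in − Z_s)/(Z_in + Z_s) = (6.16 + j95.1)/(156 + j95.1), |Γ_s| = 0.521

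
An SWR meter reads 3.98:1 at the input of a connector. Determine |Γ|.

|Γ| = (S − 1)/(S + 1) = (3.98 − 1)/(3.98 + 1) = 2.98/4.98

|Γ| ≈ 0.598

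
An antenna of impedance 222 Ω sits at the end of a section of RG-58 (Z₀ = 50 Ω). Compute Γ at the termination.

Γ = 0.632

Γ = (Z_L − Z_0)/(Z_L + Z_0) = (222 − 50)/(222 + 50) = 172/272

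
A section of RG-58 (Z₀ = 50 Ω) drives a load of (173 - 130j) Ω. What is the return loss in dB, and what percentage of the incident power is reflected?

Γ = (123 − j130)/(223 − j130), |Γ| = 0.693
RL = −20·log₁₀(0.693) = 3.18 dB
P_refl/P_inc = |Γ|² = 0.481

RL ≈ 3.18 dB; 48.1% of incident power reflected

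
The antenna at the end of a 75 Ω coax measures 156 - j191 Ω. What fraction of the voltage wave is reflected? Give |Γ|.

|Γ| ≈ 0.692

Γ = (Z_L − Z_0)/(Z_L + Z_0) = (81 − j191)/(231 − j191)
|Γ| = 207/300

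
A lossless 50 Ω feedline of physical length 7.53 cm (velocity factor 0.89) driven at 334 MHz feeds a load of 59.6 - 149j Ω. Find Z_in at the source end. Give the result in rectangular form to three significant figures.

Z_in ≈ 8.96 − j40.8 Ω

λ = v/f = 0.89·c / 334 MHz = 0.799 m
βl = 2π·l/λ = 2π × 0.0942 = 33.9°
tan(βl) = tan(33.9°) = 0.672
Z_in = Z_0·(Z_L + jZ_0·tanβl)/(Z_0 + jZ_L·tanβl)
     = 50·(59.6 − j115)/(150 + j40.1)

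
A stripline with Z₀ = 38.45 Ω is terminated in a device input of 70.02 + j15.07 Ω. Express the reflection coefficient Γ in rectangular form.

Γ ≈ 0.304 + j0.0966

Γ = (Z_L − Z_0)/(Z_L + Z_0) = (31.57 + j15.07)/(108.5 + j15.07)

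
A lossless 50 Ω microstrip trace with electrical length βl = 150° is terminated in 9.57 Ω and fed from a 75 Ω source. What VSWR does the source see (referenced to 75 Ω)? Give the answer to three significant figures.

tan(βl) = -0.577
Z_in = Z_0·(Z_L + jZ_0·tanβl)/(Z_0 + jZ_L·tanβl) = 12.6 − j27.5 Ω
Γ_s = (Z_in − Z_s)/(Z_in + Z_s) = (-62.4 − j27.5)/(87.6 − j27.5), |Γ_s| = 0.743
VSWR = (1 + |Γ_s|)/(1 − |Γ_s|)

VSWR ≈ 6.77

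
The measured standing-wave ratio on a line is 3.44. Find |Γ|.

|Γ| = (S − 1)/(S + 1) = (3.44 − 1)/(3.44 + 1) = 2.44/4.44

|Γ| ≈ 0.55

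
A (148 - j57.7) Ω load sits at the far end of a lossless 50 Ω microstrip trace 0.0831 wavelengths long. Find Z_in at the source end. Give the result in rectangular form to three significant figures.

βl = 2π × 0.0831 = 29.9°
tan(βl) = tan(29.9°) = 0.575
Z_in = Z_0·(Z_L + jZ_0·tanβl)/(Z_0 + jZ_L·tanβl)
     = 50·(148 − j28.9)/(83.2 + j85.2)

Z_in ≈ 34.7 − j52.9 Ω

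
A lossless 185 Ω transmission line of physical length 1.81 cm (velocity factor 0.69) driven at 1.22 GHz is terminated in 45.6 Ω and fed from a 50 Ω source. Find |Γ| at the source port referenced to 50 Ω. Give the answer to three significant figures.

λ = v/f = 0.69·c / 1.22 GHz = 0.17 m
βl = 2π·l/λ = 2π × 0.107 = 38.4°
tan(βl) = 0.793
Z_in = Z_0·(Z_L + jZ_0·tanβl)/(Z_0 + jZ_L·tanβl) = 71.5 + j133 Ω
Γ_s = (Z_in − Z_s)/(Z_in + Z_s) = (21.5 + j133)/(122 + j133), |Γ_s| = 0.747

|Γ| ≈ 0.747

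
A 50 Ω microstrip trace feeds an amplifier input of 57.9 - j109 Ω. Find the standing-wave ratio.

VSWR ≈ 5.96

Γ = (Z_L − Z_0)/(Z_L + Z_0) = (7.9 − j109)/(107.9 − j109)
|Γ| = 109/153 = 0.713
VSWR = (1 + |Γ|)/(1 − |Γ|) = 1.71/0.287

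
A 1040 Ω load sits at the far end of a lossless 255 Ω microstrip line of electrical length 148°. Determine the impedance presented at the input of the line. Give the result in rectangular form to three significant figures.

Z_in ≈ 193 + j332 Ω

tan(βl) = tan(148°) = -0.625
Z_in = Z_0·(Z_L + jZ_0·tanβl)/(Z_0 + jZ_L·tanβl)
     = 255·(1040 − j159)/(255 − j650)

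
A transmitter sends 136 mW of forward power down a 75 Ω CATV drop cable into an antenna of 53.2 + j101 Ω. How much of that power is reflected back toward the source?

P_reflected ≈ 54.5 mW

|Γ| = |(-21.8 + j101)/(128.2 + j101)| = 0.633
|Γ|² = 0.401
P_refl = |Γ|²·P_inc = 54.5 mW, P_del = (1 − |Γ|²)·P_inc = 81.5 mW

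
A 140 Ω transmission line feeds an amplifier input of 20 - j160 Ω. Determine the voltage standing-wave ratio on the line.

Γ = (Z_L − Z_0)/(Z_L + Z_0) = (-120 − j160)/(160 − j160)
|Γ| = 200/226 = 0.884
VSWR = (1 + |Γ|)/(1 − |Γ|) = 1.88/0.116

VSWR ≈ 16.2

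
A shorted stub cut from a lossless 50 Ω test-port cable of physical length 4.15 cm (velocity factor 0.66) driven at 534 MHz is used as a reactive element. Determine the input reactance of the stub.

X_in ≈ 42.4 Ω (inductive)

λ = v/f = 0.66·c / 534 MHz = 0.371 m
βl = 2π·l/λ = 2π × 0.112 = 40.3°
tan(βl) = 0.848
For a shorted stub, Z_in = jZ_0·tan(βl)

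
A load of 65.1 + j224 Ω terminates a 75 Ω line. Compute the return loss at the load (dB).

Γ = (-9.9 + j224)/(140.1 + j224), |Γ| = 0.849
RL = −20·log₁₀|Γ| = −20·log₁₀(0.849)

RL ≈ 1.43 dB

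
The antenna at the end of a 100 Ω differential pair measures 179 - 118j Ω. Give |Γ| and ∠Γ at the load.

Γ ≈ 0.469 ∠ -33.3°

Γ = (Z_L − Z_0)/(Z_L + Z_0) = (79 − j118)/(279 − j118)
|Γ| = 142/303 = 0.469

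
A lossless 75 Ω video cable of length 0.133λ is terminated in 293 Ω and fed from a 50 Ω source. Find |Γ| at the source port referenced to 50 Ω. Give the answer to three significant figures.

βl = 2π × 0.133 = 47.9°
tan(βl) = 1.11
Z_in = Z_0·(Z_L + jZ_0·tanβl)/(Z_0 + jZ_L·tanβl) = 33.1 − j60.1 Ω
Γ_s = (Z_in − Z_s)/(Z_in + Z_s) = (-16.9 − j60.1)/(83.1 − j60.1), |Γ_s| = 0.609

|Γ| ≈ 0.609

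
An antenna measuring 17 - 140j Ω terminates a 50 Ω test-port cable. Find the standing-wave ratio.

Γ = (Z_L − Z_0)/(Z_L + Z_0) = (-33 − j140)/(67 − j140)
|Γ| = 144/155 = 0.927
VSWR = (1 + |Γ|)/(1 − |Γ|) = 1.93/0.0733

VSWR ≈ 26.3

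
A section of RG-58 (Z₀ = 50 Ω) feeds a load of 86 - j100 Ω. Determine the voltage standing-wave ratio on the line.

VSWR ≈ 4.4

Γ = (Z_L − Z_0)/(Z_L + Z_0) = (36 − j100)/(136 − j100)
|Γ| = 106/169 = 0.63
VSWR = (1 + |Γ|)/(1 − |Γ|) = 1.63/0.37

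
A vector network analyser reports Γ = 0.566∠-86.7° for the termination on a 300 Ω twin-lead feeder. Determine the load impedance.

Z_L = Z_0·(1 + Γ)/(1 − Γ) = 300·(1.03 − j0.565)/(0.967 + j0.565)

Z_L ≈ 162 − j270 Ω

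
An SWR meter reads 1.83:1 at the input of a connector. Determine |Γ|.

|Γ| ≈ 0.293

|Γ| = (S − 1)/(S + 1) = (1.83 − 1)/(1.83 + 1) = 0.83/2.83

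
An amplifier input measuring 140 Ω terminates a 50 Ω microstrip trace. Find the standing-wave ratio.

Γ = (140 − 50)/(140 + 50) = 0.474
VSWR = (1 + 0.474)/(1 − 0.474)

VSWR ≈ 2.8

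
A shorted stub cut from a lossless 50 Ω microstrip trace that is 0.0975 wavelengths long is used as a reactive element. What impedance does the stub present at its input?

Z_in ≈ +j35.1 Ω

βl = 2π × 0.0975 = 35.1°
tan(βl) = 0.703
For a shorted stub, Z_in = jZ_0·tan(βl)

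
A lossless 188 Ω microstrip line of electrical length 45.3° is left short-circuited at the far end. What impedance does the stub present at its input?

tan(βl) = 1.01
For a short-circuited stub, Z_in = jZ_0·tan(βl)

Z_in ≈ +j190 Ω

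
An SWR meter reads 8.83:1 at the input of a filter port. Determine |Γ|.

|Γ| ≈ 0.797

|Γ| = (S − 1)/(S + 1) = (8.83 − 1)/(8.83 + 1) = 7.83/9.83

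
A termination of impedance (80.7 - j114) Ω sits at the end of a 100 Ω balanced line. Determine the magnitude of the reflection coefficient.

|Γ| ≈ 0.541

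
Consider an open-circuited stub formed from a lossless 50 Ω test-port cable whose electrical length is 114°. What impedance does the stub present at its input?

Z_in ≈ +j22.3 Ω

tan(βl) = -2.25
For an open-circuited stub, Z_in = −jZ_0·cot(βl) = −jZ_0/tan(βl)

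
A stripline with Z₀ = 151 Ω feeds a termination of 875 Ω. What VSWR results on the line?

VSWR ≈ 5.79

Γ = (875 − 151)/(875 + 151) = 0.706
VSWR = (1 + 0.706)/(1 − 0.706)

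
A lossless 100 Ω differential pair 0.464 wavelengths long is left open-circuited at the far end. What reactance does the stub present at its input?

X_in ≈ 435 Ω (inductive)

βl = 2π × 0.464 = 167°
tan(βl) = -0.23
For an open-circuited stub, Z_in = −jZ_0·cot(βl) = −jZ_0/tan(βl)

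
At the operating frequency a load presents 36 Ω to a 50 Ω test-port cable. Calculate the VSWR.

For a purely resistive load, VSWR = R_L/Z_0 or Z_0/R_L (whichever > 1) = 50/36

VSWR ≈ 1.39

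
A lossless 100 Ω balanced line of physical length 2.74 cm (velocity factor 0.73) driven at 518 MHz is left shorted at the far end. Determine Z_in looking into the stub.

λ = v/f = 0.73·c / 518 MHz = 0.423 m
βl = 2π·l/λ = 2π × 0.0648 = 23.3°
tan(βl) = 0.431
For a shorted stub, Z_in = jZ_0·tan(βl)

Z_in ≈ +j43.1 Ω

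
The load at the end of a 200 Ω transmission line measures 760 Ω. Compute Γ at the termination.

Γ = 0.583

Γ = (Z_L − Z_0)/(Z_L + Z_0) = (760 − 200)/(760 + 200) = 560/960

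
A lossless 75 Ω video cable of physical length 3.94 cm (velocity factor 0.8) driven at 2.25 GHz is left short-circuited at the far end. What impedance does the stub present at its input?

λ = v/f = 0.8·c / 2.25 GHz = 0.107 m
βl = 2π·l/λ = 2π × 0.369 = 133°
tan(βl) = -1.07
For a short-circuited stub, Z_in = jZ_0·tan(βl)

Z_in ≈ −j80.5 Ω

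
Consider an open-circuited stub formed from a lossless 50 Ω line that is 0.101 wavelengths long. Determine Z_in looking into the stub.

βl = 2π × 0.101 = 36.4°
tan(βl) = 0.736
For an open-circuited stub, Z_in = −jZ_0·cot(βl) = −jZ_0/tan(βl)

Z_in ≈ −j67.9 Ω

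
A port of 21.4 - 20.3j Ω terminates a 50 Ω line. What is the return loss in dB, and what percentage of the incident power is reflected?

Γ = (-28.6 − j20.3)/(71.4 − j20.3), |Γ| = 0.472
RL = −20·log₁₀(0.472) = 6.51 dB
P_refl/P_inc = |Γ|² = 0.223

RL ≈ 6.51 dB; 22.3% of incident power reflected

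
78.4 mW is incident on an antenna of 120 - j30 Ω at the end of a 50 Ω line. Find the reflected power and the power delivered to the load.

|Γ| = |(70 − j30)/(170 − j30)| = 0.441
|Γ|² = 0.195
P_refl = |Γ|²·P_inc = 15.3 mW, P_del = (1 − |Γ|²)·P_inc = 63.1 mW

P_reflected ≈ 15.3 mW; P_delivered ≈ 63.1 mW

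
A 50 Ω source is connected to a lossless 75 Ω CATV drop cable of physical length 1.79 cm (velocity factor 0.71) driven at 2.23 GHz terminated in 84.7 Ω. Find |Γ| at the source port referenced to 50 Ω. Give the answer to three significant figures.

λ = v/f = 0.71·c / 2.23 GHz = 0.0955 m
βl = 2π·l/λ = 2π × 0.187 = 67.5°
tan(βl) = 2.41
Z_in = Z_0·(Z_L + jZ_0·tanβl)/(Z_0 + jZ_L·tanβl) = 68.6 − j5.92 Ω
Γ_s = (Z_in − Z_s)/(Z_in + Z_s) = (18.6 − j5.92)/(119 − j5.92), |Γ_s| = 0.164

|Γ| ≈ 0.164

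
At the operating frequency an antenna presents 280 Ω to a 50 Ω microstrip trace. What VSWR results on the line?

VSWR ≈ 5.6

Γ = (280 − 50)/(280 + 50) = 0.697
VSWR = (1 + 0.697)/(1 − 0.697)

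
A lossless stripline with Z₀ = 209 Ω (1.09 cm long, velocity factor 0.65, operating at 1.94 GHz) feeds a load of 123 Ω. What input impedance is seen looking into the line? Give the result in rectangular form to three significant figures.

λ = v/f = 0.65·c / 1.94 GHz = 0.101 m
βl = 2π·l/λ = 2π × 0.108 = 39°
tan(βl) = tan(39°) = 0.811
Z_in = Z_0·(Z_L + jZ_0·tanβl)/(Z_0 + jZ_L·tanβl)
     = 209·(123 + j169)/(209 + j99.7)

Z_in ≈ 166 + j90.2 Ω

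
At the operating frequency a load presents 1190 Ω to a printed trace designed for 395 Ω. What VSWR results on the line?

VSWR ≈ 3.01

Γ = (1190 − 395)/(1190 + 395) = 0.502
VSWR = (1 + 0.502)/(1 − 0.502)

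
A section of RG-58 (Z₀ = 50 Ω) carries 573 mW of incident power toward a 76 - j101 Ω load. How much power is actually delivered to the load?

P_delivered ≈ 334 mW

|Γ| = |(26 − j101)/(126 − j101)| = 0.646
|Γ|² = 0.417
P_refl = |Γ|²·P_inc = 239 mW, P_del = (1 − |Γ|²)·P_inc = 334 mW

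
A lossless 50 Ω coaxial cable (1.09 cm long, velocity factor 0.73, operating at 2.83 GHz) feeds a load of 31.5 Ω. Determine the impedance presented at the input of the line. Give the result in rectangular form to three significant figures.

Z_in ≈ 49.3 + j23.1 Ω

λ = v/f = 0.73·c / 2.83 GHz = 0.0774 m
βl = 2π·l/λ = 2π × 0.141 = 50.7°
tan(βl) = tan(50.7°) = 1.22
Z_in = Z_0·(Z_L + jZ_0·tanβl)/(Z_0 + jZ_L·tanβl)
     = 50·(31.5 + j61.1)/(50 + j38.5)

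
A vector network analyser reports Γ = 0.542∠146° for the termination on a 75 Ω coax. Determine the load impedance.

Z_L = Z_0·(1 + Γ)/(1 − Γ) = 75·(0.551 + j0.303)/(1.45 − j0.303)

Z_L ≈ 24.2 + j20.7 Ω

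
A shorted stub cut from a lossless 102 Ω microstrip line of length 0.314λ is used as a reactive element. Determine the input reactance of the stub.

βl = 2π × 0.314 = 113°
tan(βl) = -2.35
For a shorted stub, Z_in = jZ_0·tan(βl)

X_in ≈ -240 Ω (capacitive)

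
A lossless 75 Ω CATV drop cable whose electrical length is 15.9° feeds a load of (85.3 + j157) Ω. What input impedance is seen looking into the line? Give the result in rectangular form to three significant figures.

Z_in ≈ 344 + j166 Ω

tan(βl) = tan(15.9°) = 0.285
Z_in = Z_0·(Z_L + jZ_0·tanβl)/(Z_0 + jZ_L·tanβl)
     = 75·(85.3 + j178)/(30.3 + j24.3)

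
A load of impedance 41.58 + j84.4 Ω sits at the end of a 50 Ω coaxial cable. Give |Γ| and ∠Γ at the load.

Γ = (Z_L − Z_0)/(Z_L + Z_0) = (-8.42 + j84.4)/(91.58 + j84.4)
|Γ| = 84.8/125 = 0.681

Γ ≈ 0.681 ∠ 53°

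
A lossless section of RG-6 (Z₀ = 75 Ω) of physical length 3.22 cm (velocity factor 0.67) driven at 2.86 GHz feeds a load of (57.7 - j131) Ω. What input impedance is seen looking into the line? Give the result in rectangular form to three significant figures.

Z_in ≈ 191 − j211 Ω

λ = v/f = 0.67·c / 2.86 GHz = 0.0703 m
βl = 2π·l/λ = 2π × 0.458 = 165°
tan(βl) = tan(165°) = -0.269
Z_in = Z_0·(Z_L + jZ_0·tanβl)/(Z_0 + jZ_L·tanβl)
     = 75·(57.7 − j151)/(39.8 − j15.5)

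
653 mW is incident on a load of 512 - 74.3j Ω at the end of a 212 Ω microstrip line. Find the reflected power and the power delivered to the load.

P_reflected ≈ 118 mW; P_delivered ≈ 535 mW

|Γ| = |(300 − j74.3)/(724 − j74.3)| = 0.425
|Γ|² = 0.18
P_refl = |Γ|²·P_inc = 118 mW, P_del = (1 − |Γ|²)·P_inc = 535 mW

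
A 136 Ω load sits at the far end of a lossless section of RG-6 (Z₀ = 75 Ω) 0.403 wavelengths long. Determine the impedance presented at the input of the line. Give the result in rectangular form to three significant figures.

Z_in ≈ 77.7 + j46 Ω

βl = 2π × 0.403 = 145°
tan(βl) = tan(145°) = -0.698
Z_in = Z_0·(Z_L + jZ_0·tanβl)/(Z_0 + jZ_L·tanβl)
     = 75·(136 − j52.4)/(75 − j94.9)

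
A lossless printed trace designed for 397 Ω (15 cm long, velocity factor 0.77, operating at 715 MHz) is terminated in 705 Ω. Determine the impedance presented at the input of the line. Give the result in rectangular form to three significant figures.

λ = v/f = 0.77·c / 715 MHz = 0.323 m
βl = 2π·l/λ = 2π × 0.464 = 167°
tan(βl) = tan(167°) = -0.228
Z_in = Z_0·(Z_L + jZ_0·tanβl)/(Z_0 + jZ_L·tanβl)
     = 397·(705 − j90.6)/(397 − j161)

Z_in ≈ 637 + j168 Ω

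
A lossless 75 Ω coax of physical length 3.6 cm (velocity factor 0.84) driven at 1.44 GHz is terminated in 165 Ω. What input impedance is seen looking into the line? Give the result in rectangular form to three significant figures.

Z_in ≈ 36.3 − j16.7 Ω

λ = v/f = 0.84·c / 1.44 GHz = 0.175 m
βl = 2π·l/λ = 2π × 0.206 = 74.1°
tan(βl) = tan(74.1°) = 3.5
Z_in = Z_0·(Z_L + jZ_0·tanβl)/(Z_0 + jZ_L·tanβl)
     = 75·(165 + j263)/(75 + j578)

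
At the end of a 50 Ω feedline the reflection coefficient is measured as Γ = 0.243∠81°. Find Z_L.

Z_L = Z_0·(1 + Γ)/(1 − Γ) = 50·(1.04 + j0.24)/(0.962 − j0.24)

Z_L ≈ 47.9 + j24.4 Ω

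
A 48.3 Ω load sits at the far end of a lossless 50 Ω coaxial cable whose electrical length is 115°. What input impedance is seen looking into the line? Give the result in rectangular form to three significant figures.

Z_in ≈ 51.1 − j1.35 Ω

tan(βl) = tan(115°) = -2.14
Z_in = Z_0·(Z_L + jZ_0·tanβl)/(Z_0 + jZ_L·tanβl)
     = 50·(48.3 − j107)/(50 − j104)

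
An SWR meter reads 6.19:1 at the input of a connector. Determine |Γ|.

|Γ| ≈ 0.722

|Γ| = (S − 1)/(S + 1) = (6.19 − 1)/(6.19 + 1) = 5.19/7.19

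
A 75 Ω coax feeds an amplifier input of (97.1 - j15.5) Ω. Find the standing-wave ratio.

VSWR ≈ 1.37

Γ = (Z_L − Z_0)/(Z_L + Z_0) = (22.1 − j15.5)/(172.1 − j15.5)
|Γ| = 27/173 = 0.156
VSWR = (1 + |Γ|)/(1 − |Γ|) = 1.16/0.844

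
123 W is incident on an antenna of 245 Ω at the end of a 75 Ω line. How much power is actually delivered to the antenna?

Γ = (245 − 75)/(245 + 75) = 0.531
|Γ|² = 0.282
P_refl = |Γ|²·P_inc = 34.7 W, P_del = (1 − |Γ|²)·P_inc = 88.3 W

P_delivered ≈ 88.3 W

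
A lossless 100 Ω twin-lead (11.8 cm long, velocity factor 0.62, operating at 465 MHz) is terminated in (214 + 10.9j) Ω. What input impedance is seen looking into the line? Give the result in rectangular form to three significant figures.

λ = v/f = 0.62·c / 465 MHz = 0.4 m
βl = 2π·l/λ = 2π × 0.295 = 106°
tan(βl) = tan(106°) = -3.44
Z_in = Z_0·(Z_L + jZ_0·tanβl)/(Z_0 + jZ_L·tanβl)
     = 100·(214 − j333)/(138 − j737)

Z_in ≈ 49 + j19.9 Ω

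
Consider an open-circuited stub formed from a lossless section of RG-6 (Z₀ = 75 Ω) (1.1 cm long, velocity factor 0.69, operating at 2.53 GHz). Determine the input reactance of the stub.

λ = v/f = 0.69·c / 2.53 GHz = 0.0818 m
βl = 2π·l/λ = 2π × 0.134 = 48.4°
tan(βl) = 1.13
For an open-circuited stub, Z_in = −jZ_0·cot(βl) = −jZ_0/tan(βl)

X_in ≈ -66.6 Ω (capacitive)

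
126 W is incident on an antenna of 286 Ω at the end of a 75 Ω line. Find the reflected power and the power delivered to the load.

Γ = (286 − 75)/(286 + 75) = 0.584
|Γ|² = 0.342
P_refl = |Γ|²·P_inc = 43 W, P_del = (1 − |Γ|²)·P_inc = 83 W

P_reflected ≈ 43 W; P_delivered ≈ 83 W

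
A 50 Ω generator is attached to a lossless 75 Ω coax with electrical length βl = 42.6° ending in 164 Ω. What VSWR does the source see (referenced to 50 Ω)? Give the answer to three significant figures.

tan(βl) = 0.92
Z_in = Z_0·(Z_L + jZ_0·tanβl)/(Z_0 + jZ_L·tanβl) = 60 − j51.7 Ω
Γ_s = (Z_in − Z_s)/(Z_in + Z_s) = (10 − j51.7)/(110 − j51.7), |Γ_s| = 0.433
VSWR = (1 + |Γ_s|)/(1 − |Γ_s|)

VSWR ≈ 2.53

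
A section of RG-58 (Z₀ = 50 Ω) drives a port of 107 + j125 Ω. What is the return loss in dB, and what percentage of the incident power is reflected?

RL ≈ 3.29 dB; 46.9% of incident power reflected

Γ = (57 + j125)/(157 + j125), |Γ| = 0.685
RL = −20·log₁₀(0.685) = 3.29 dB
P_refl/P_inc = |Γ|² = 0.469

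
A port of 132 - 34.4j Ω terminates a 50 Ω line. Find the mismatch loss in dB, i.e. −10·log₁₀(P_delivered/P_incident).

mismatch loss ≈ 1.14 dB

Γ = (82 − j34.4)/(182 − j34.4), |Γ| = 0.48
|Γ|² = 0.23, so P_del/P_inc = 1 − |Γ|² = 0.77
ML = −10·log₁₀(1 − |Γ|²)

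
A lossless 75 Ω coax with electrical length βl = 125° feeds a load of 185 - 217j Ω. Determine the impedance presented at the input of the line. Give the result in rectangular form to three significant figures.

Z_in ≈ 25.3 + j75 Ω

tan(βl) = tan(125°) = -1.43
Z_in = Z_0·(Z_L + jZ_0·tanβl)/(Z_0 + jZ_L·tanβl)
     = 75·(185 − j324)/(-235 − j264)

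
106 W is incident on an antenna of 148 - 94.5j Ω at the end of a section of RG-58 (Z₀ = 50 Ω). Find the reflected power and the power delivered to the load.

P_reflected ≈ 40.8 W; P_delivered ≈ 65.2 W

|Γ| = |(98 − j94.5)/(198 − j94.5)| = 0.621
|Γ|² = 0.385
P_refl = |Γ|²·P_inc = 40.8 W, P_del = (1 − |Γ|²)·P_inc = 65.2 W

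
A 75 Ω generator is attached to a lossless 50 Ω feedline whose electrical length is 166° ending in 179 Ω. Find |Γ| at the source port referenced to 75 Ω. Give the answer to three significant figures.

tan(βl) = -0.249
Z_in = Z_0·(Z_L + jZ_0·tanβl)/(Z_0 + jZ_L·tanβl) = 106 + j82 Ω
Γ_s = (Z_in − Z_s)/(Z_in + Z_s) = (30.8 + j82)/(181 + j82), |Γ_s| = 0.441

|Γ| ≈ 0.441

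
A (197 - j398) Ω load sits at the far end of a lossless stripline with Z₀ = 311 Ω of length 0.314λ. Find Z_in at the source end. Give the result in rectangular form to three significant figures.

Z_in ≈ 206 + j410 Ω

βl = 2π × 0.314 = 113°
tan(βl) = tan(113°) = -2.35
Z_in = Z_0·(Z_L + jZ_0·tanβl)/(Z_0 + jZ_L·tanβl)
     = 311·(197 − j1130)/(-625 − j463)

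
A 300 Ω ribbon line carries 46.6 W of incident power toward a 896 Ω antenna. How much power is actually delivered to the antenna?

Γ = (896 − 300)/(896 + 300) = 0.498
|Γ|² = 0.248
P_refl = |Γ|²·P_inc = 11.6 W, P_del = (1 − |Γ|²)·P_inc = 35 W

P_delivered ≈ 35 W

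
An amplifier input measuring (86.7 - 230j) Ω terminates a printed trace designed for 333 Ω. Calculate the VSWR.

Γ = (Z_L − Z_0)/(Z_L + Z_0) = (-246.3 − j230)/(419.7 − j230)
|Γ| = 337/479 = 0.704
VSWR = (1 + |Γ|)/(1 − |Γ|) = 1.7/0.296

VSWR ≈ 5.76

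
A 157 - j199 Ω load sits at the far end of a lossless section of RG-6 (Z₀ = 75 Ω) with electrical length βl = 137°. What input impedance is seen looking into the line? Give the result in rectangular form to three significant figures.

tan(βl) = tan(137°) = -0.933
Z_in = Z_0·(Z_L + jZ_0·tanβl)/(Z_0 + jZ_L·tanβl)
     = 75·(157 − j269)/(-111 − j146)

Z_in ≈ 49.1 + j117 Ω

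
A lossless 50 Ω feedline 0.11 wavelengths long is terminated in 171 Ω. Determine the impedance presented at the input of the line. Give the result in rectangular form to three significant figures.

βl = 2π × 0.11 = 39.6°
tan(βl) = tan(39.6°) = 0.827
Z_in = Z_0·(Z_L + jZ_0·tanβl)/(Z_0 + jZ_L·tanβl)
     = 50·(171 + j41.4)/(50 + j141)

Z_in ≈ 32 − j49.1 Ω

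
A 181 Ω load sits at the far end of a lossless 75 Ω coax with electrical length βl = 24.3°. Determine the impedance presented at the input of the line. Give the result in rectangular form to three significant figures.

Z_in ≈ 99.6 − j74.7 Ω

tan(βl) = tan(24.3°) = 0.452
Z_in = Z_0·(Z_L + jZ_0·tanβl)/(Z_0 + jZ_L·tanβl)
     = 75·(181 + j33.9)/(75 + j81.7)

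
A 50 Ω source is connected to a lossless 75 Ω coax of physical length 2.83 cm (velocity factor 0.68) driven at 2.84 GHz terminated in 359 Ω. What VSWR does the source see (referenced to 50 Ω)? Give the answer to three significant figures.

VSWR ≈ 5.69

λ = v/f = 0.68·c / 2.84 GHz = 0.0718 m
βl = 2π·l/λ = 2π × 0.394 = 142°
tan(βl) = -0.786
Z_in = Z_0·(Z_L + jZ_0·tanβl)/(Z_0 + jZ_L·tanβl) = 38.3 + j85.2 Ω
Γ_s = (Z_in − Z_s)/(Z_in + Z_s) = (-11.7 + j85.2)/(88.3 + j85.2), |Γ_s| = 0.701
VSWR = (1 + |Γ_s|)/(1 − |Γ_s|)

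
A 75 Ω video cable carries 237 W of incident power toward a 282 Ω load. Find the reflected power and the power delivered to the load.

P_reflected ≈ 79.7 W; P_delivered ≈ 157 W

Γ = (282 − 75)/(282 + 75) = 0.58
|Γ|² = 0.336
P_refl = |Γ|²·P_inc = 79.7 W, P_del = (1 − |Γ|²)·P_inc = 157 W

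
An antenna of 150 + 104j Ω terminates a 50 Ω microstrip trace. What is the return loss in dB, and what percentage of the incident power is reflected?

RL ≈ 3.88 dB; 41% of incident power reflected

Γ = (100 + j104)/(200 + j104), |Γ| = 0.64
RL = −20·log₁₀(0.64) = 3.88 dB
P_refl/P_inc = |Γ|² = 0.41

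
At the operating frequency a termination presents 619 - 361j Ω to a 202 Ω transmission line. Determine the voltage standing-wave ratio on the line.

Γ = (Z_L − Z_0)/(Z_L + Z_0) = (417 − j361)/(821 − j361)
|Γ| = 552/897 = 0.615
VSWR = (1 + |Γ|)/(1 − |Γ|) = 1.61/0.385

VSWR ≈ 4.19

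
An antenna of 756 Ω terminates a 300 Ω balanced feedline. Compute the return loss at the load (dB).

RL ≈ 7.29 dB

Γ = (756 − 300)/(756 + 300) = 0.432
RL = −20·log₁₀|Γ| = −20·log₁₀(0.432)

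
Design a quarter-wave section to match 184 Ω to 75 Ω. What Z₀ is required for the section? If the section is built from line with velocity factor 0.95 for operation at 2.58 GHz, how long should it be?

Z_qwt = √(Z_0·R_L) = √(75 × 184) = √13800
λ = 0.95·c/f = 0.11 m, so l = λ/4 = 0.0276 m

Z_qwt ≈ 117 Ω; length ≈ 2.76 cm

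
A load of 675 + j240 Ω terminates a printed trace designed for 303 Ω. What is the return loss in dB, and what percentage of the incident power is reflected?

Γ = (372 + j240)/(978 + j240), |Γ| = 0.44
RL = −20·log₁₀(0.44) = 7.14 dB
P_refl/P_inc = |Γ|² = 0.193

RL ≈ 7.14 dB; 19.3% of incident power reflected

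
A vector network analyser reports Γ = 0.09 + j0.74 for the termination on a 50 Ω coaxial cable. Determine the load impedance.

Z_L ≈ 16.1 + j53.8 Ω

Z_L = Z_0·(1 + Γ)/(1 − Γ) = 50·(1.09 + j0.74)/(0.91 − j0.74)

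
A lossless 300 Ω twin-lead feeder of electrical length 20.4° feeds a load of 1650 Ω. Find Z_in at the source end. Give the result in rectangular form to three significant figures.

Z_in ≈ 362 − j630 Ω

tan(βl) = tan(20.4°) = 0.372
Z_in = Z_0·(Z_L + jZ_0·tanβl)/(Z_0 + jZ_L·tanβl)
     = 300·(1650 + j112)/(300 + j614)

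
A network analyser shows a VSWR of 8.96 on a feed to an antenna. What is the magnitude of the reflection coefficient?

|Γ| ≈ 0.799

|Γ| = (S − 1)/(S + 1) = (8.96 − 1)/(8.96 + 1) = 7.96/9.96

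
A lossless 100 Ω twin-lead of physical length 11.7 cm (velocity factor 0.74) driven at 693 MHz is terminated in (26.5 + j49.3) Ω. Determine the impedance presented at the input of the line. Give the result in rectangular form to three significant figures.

λ = v/f = 0.74·c / 693 MHz = 0.32 m
βl = 2π·l/λ = 2π × 0.365 = 131°
tan(βl) = tan(131°) = -1.13
Z_in = Z_0·(Z_L + jZ_0·tanβl)/(Z_0 + jZ_L·tanβl)
     = 100·(26.5 − j63.8)/(156 − j30)

Z_in ≈ 24 − j36.3 Ω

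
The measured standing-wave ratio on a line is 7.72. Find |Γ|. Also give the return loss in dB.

|Γ| ≈ 0.771; return loss ≈ 2.26 dB

|Γ| = (S − 1)/(S + 1) = (7.72 − 1)/(7.72 + 1) = 6.72/8.72
RL = −20·log₁₀|Γ| = −20·log₁₀(0.771)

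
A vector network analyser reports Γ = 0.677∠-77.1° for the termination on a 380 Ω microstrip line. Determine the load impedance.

Z_L = Z_0·(1 + Γ)/(1 − Γ) = 380·(1.15 − j0.66)/(0.849 + j0.66)

Z_L ≈ 178 − j434 Ω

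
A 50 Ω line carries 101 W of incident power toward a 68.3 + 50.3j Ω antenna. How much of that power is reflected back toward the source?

|Γ| = |(18.3 + j50.3)/(118.3 + j50.3)| = 0.416
|Γ|² = 0.173
P_refl = |Γ|²·P_inc = 17.5 W, P_del = (1 − |Γ|²)·P_inc = 83.5 W

P_reflected ≈ 17.5 W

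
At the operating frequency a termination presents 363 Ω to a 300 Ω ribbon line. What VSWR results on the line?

VSWR ≈ 1.21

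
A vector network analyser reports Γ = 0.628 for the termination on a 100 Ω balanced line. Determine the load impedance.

Z_L = Z_0·(1 + Γ)/(1 − Γ) = 100·(1.63)/(0.372)

Z_L ≈ 438 Ω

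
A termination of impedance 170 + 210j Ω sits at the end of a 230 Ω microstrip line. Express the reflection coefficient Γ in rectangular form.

Γ ≈ 0.0985 + j0.473

Γ = (Z_L − Z_0)/(Z_L + Z_0) = (-60 + j210)/(400 + j210)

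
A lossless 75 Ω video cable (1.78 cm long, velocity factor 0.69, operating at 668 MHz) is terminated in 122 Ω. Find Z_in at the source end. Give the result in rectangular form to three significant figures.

λ = v/f = 0.69·c / 668 MHz = 0.31 m
βl = 2π·l/λ = 2π × 0.0574 = 20.7°
tan(βl) = tan(20.7°) = 0.377
Z_in = Z_0·(Z_L + jZ_0·tanβl)/(Z_0 + jZ_L·tanβl)
     = 75·(122 + j28.3)/(75 + j46)

Z_in ≈ 101 − j33.8 Ω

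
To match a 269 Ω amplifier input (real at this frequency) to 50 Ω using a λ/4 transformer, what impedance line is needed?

Z_qwt ≈ 116 Ω

Z_qwt = √(Z_0·R_L) = √(50 × 269) = √13450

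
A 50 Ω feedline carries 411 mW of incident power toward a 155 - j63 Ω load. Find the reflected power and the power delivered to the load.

|Γ| = |(105 − j63)/(205 − j63)| = 0.571
|Γ|² = 0.326
P_refl = |Γ|²·P_inc = 134 mW, P_del = (1 − |Γ|²)·P_inc = 277 mW

P_reflected ≈ 134 mW; P_delivered ≈ 277 mW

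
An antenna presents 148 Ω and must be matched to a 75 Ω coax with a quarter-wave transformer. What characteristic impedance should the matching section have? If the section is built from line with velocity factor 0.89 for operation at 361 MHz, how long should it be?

Z_qwt ≈ 105 Ω; length ≈ 18.5 cm

Z_qwt = √(Z_0·R_L) = √(75 × 148) = √11100
λ = 0.89·c/f = 0.74 m, so l = λ/4 = 0.185 m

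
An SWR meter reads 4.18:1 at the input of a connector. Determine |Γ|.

|Γ| ≈ 0.614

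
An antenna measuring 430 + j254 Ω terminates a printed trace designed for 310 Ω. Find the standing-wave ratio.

VSWR ≈ 2.12

Γ = (Z_L − Z_0)/(Z_L + Z_0) = (120 + j254)/(740 + j254)
|Γ| = 281/782 = 0.359
VSWR = (1 + |Γ|)/(1 − |Γ|) = 1.36/0.641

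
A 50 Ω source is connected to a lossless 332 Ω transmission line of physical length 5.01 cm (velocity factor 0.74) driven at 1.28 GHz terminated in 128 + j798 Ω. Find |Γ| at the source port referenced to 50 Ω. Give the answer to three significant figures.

λ = v/f = 0.74·c / 1.28 GHz = 0.173 m
βl = 2π·l/λ = 2π × 0.289 = 104°
tan(βl) = -4.01
Z_in = Z_0·(Z_L + jZ_0·tanβl)/(Z_0 + jZ_L·tanβl) = 18.9 − j47.4 Ω
Γ_s = (Z_in − Z_s)/(Z_in + Z_s) = (-31.1 − j47.4)/(68.9 − j47.4), |Γ_s| = 0.678

|Γ| ≈ 0.678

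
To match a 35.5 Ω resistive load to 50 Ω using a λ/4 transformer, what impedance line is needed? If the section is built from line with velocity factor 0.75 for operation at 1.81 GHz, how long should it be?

Z_qwt = √(Z_0·R_L) = √(50 × 35.5) = √1775
λ = 0.75·c/f = 0.124 m, so l = λ/4 = 0.0311 m

Z_qwt ≈ 42.1 Ω; length ≈ 3.11 cm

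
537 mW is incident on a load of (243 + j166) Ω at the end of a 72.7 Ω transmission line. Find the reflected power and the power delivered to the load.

P_reflected ≈ 239 mW; P_delivered ≈ 298 mW

|Γ| = |(170.3 + j166)/(315.7 + j166)| = 0.667
|Γ|² = 0.445
P_refl = |Γ|²·P_inc = 239 mW, P_del = (1 − |Γ|²)·P_inc = 298 mW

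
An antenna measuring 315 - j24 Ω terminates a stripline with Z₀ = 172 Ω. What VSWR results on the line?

VSWR ≈ 1.85

Γ = (Z_L − Z_0)/(Z_L + Z_0) = (143 − j24)/(487 − j24)
|Γ| = 145/488 = 0.297
VSWR = (1 + |Γ|)/(1 − |Γ|) = 1.3/0.703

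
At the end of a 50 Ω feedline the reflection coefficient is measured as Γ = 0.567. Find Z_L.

Z_L ≈ 181 Ω

Z_L = Z_0·(1 + Γ)/(1 − Γ) = 50·(1.57)/(0.433)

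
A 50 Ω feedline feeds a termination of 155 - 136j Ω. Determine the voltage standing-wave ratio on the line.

Γ = (Z_L − Z_0)/(Z_L + Z_0) = (105 − j136)/(205 − j136)
|Γ| = 172/246 = 0.698
VSWR = (1 + |Γ|)/(1 − |Γ|) = 1.7/0.302

VSWR ≈ 5.63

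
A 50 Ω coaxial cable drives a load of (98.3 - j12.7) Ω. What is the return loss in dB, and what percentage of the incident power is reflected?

RL ≈ 9.49 dB; 11.3% of incident power reflected

Γ = (48.3 − j12.7)/(148.3 − j12.7), |Γ| = 0.336
RL = −20·log₁₀(0.336) = 9.49 dB
P_refl/P_inc = |Γ|² = 0.113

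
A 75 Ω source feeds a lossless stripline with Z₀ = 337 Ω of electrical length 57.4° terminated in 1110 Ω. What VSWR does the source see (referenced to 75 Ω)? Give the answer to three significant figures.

tan(βl) = 1.56
Z_in = Z_0·(Z_L + jZ_0·tanβl)/(Z_0 + jZ_L·tanβl) = 139 − j189 Ω
Γ_s = (Z_in − Z_s)/(Z_in + Z_s) = (63.9 − j189)/(214 − j189), |Γ_s| = 0.698
VSWR = (1 + |Γ_s|)/(1 − |Γ_s|)

VSWR ≈ 5.63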